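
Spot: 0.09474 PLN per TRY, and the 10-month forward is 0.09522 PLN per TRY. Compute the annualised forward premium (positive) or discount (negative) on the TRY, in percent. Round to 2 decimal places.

T = 10/12 years.
(F − S)/S = (0.09522 − 0.09474)/0.09474 = 0.0050665.
Annualise by dividing by T: 0.0050665 / (10/12) = 0.006080 → 0.61%.

+0.61%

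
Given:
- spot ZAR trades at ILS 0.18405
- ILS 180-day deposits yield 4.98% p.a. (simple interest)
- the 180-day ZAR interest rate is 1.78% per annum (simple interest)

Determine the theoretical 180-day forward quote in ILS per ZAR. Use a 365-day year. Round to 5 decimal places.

0.18693

T = 180/365 years.
ILS growth factor: 1 + 0.0498×180/365 = 1.0245589.
ZAR growth factor: 1 + 0.0178×180/365 = 1.0087781.
CIP: F = S · (grow ILS)/(grow ZAR) = 0.18405 × 1.0245589/1.0087781 = 0.1869292 ILS per ZAR.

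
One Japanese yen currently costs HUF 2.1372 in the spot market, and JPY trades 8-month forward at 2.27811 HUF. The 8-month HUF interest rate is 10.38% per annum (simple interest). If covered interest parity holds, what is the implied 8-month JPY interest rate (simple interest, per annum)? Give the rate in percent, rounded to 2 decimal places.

0.46%

T = 8/12 years.
CIP gives F = S · g_HUF/g_JPY, so g_HUF/g_JPY = 2.27811/2.1372 = 1.0659321.
HUF growth factor: 1 + 0.1038×8/12 = 1.069200.
That pins the JPY growth at 1.0030658.
(1.0030658 − 1)/T = 0.004599, i.e. 0.46%.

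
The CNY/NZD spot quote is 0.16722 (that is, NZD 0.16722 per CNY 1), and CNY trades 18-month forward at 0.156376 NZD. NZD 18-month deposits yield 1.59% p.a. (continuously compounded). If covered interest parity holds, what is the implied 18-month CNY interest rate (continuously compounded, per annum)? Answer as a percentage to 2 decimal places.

T = 18/12 years.
By CIP, F/S equals the NZD-to-CNY growth ratio: 0.156376/0.16722 = 0.9351513.
NZD growth factor: e^(0.0159×18/12) = 1.0241367.
So the CNY growth factor = 1.0951562.
r = ln(1.0951562)/(18/12) = 0.060598 → 6.06%.

6.06%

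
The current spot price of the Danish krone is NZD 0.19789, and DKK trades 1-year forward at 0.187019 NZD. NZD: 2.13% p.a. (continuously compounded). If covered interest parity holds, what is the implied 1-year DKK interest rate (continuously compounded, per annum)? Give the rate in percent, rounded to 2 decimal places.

T = 1 year.
CIP gives F = S · g_NZD/g_DKK, so g_NZD/g_DKK = 0.187019/0.19789 = 0.9450654.
NZD growth factor: e^(0.0213×1) = 1.0215285.
That pins the DKK growth at 1.0809077.
Take logs: ln 1.0809077 / 1 = 0.077801, so 7.78%.

7.78%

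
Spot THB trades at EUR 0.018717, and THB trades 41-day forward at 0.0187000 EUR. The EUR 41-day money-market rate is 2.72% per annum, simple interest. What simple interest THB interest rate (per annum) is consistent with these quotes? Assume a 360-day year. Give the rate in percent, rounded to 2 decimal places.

3.52%

T = 41/360 years.
By CIP, F/S equals the EUR-to-THB growth ratio: 0.0187/0.018717 = 0.9990917.
EUR growth factor: 1 + 0.0272×41/360 = 1.0030978.
Hence g_THB = 1.0040097.
r = (1.0040097 − 1)/(41/360) = 0.035207 → 3.52%.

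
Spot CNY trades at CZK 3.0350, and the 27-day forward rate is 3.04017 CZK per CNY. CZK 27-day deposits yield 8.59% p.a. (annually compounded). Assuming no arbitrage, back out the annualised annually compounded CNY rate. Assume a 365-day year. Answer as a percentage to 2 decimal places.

6.12%

T = 27/365 years.
CIP gives F = S · g_CZK/g_CNY, so g_CZK/g_CNY = 3.04017/3.035 = 1.0017035.
The CZK side grows by (1 + 0.0859)^(27/365) = 1.0061146.
That pins the CNY growth at 1.0044036.
Annualise: 1.0044036^(365/27) − 1 = 0.061199 = 6.12%.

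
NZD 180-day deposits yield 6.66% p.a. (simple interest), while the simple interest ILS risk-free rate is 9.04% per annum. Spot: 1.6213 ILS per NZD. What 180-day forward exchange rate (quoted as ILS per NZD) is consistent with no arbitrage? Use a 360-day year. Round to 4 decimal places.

1.6400

T = 180/360 years.
ILS accumulates by 1 + 0.0904×180/360 = 1.045200.
NZD accumulates by 1 + 0.0666×180/360 = 1.033300.
Forward (ILS per NZD) = 1.6213 × 1.045200 / 1.033300 = 1.639972.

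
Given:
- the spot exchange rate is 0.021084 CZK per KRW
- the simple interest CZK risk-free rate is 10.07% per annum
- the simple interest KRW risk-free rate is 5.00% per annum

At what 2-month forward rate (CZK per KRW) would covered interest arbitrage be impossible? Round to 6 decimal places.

0.021261

T = 2/12 years.
CZK accumulates by 1 + 0.1007×2/12 = 1.0167833.
Growth of 1 KRW over T: 1 + 0.0500×2/12 = 1.0083333.
CIP: F = S · (grow CZK)/(grow KRW) = 0.021084 × 1.0167833/1.0083333 = 0.02126069 CZK per KRW.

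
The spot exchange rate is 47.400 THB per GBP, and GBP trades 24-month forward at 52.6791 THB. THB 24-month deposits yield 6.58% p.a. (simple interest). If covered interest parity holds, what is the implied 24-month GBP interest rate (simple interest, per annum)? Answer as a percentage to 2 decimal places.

0.91%

T = 2 years.
F/S = 52.6791/47.4 = 1.1113734 = (growth of THB) / (growth of GBP).
The THB side grows by 1 + 0.0658×2 = 1.131600.
That pins the GBP growth at 1.0181996.
r = (1.0181996 − 1)/2 = 0.009100 → 0.91%.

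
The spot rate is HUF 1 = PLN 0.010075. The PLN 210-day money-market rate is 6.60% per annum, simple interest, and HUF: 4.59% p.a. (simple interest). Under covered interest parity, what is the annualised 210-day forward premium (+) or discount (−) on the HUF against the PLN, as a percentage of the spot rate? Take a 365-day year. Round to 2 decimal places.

T = 210/365 years.
CIP forward (PLN per HUF) = 0.010075 × 1.0379726/1.0264082 = 0.010188514.
Annualised premium = (F − S)/S × (1/T) = (0.010188514 − 0.010075)/0.010075 ÷ (210/365) = 1.96%.

+1.96%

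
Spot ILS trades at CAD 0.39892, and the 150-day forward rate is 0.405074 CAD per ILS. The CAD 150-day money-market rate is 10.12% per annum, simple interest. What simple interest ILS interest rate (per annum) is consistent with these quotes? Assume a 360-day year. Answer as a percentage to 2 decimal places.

T = 150/360 years.
F/S = 0.405074/0.39892 = 1.0154267 = (growth of CAD) / (growth of ILS).
CAD growth factor: 1 + 0.1012×150/360 = 1.0421667.
That pins the ILS growth at 1.0263338.
(1.0263338 − 1)/T = 0.063201, i.e. 6.32%.

6.32%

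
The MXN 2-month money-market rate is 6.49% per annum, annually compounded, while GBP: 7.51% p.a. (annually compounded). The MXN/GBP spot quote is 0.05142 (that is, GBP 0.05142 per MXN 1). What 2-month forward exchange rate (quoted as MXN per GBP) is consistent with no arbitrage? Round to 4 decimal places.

19.4168

T = 2/12 years.
GBP growth factor: (1 + 0.0751)^(2/12) = 1.01214207.
Growth of 1 MXN over T: (1 + 0.0649)^(2/12) = 1.01053526.
Forward (GBP per MXN) = 0.05142 × 1.01214207 / 1.01053526 = 0.051501761.
Quoted the other way: 1/0.051501761 = 19.4168 MXN per GBP.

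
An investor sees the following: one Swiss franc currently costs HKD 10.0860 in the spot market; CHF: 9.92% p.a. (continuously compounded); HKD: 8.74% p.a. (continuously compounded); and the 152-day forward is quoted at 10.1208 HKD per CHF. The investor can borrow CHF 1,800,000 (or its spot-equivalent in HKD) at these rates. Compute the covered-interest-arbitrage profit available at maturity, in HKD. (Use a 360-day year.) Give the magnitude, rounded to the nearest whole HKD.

T = 152/360 years.
Keep in CHF, deliver into the forward: 1,800,000·1.0427739735·10.1208 = HKD 18,996,672.30.
Swap to HKD now, deposit: 1,800,000·10.0860·1.0375915625 = HKD 18,837,267.30.
The quoted forward overvalues CHF, so borrow HKD, buy CHF at spot, deposit the CHF at 9.92%, and sell the proceeds forward at 10.1208.
Profit = 18,996,672.30 − 18,837,267.30 = HKD 159,405.

HKD 159,405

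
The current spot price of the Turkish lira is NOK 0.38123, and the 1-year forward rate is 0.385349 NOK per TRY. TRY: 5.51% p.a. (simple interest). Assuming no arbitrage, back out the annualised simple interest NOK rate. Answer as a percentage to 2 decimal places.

6.65%

T = 1 year.
F/S = 0.385349/0.38123 = 1.0108045 = (growth of NOK) / (growth of TRY).
TRY growth factor: 1 + 0.0551×1 = 1.055100.
Hence g_NOK = 1.0664998.
(1.0664998 − 1)/T = 0.066500, i.e. 6.65%.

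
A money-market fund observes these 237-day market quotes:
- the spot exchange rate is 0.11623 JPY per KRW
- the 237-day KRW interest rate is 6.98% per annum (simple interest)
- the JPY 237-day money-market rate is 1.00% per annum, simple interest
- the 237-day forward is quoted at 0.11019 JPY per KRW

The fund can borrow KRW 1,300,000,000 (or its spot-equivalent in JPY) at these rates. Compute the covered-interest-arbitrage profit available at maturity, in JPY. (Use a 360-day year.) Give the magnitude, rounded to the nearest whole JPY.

T = 237/360 years.
Route A — deposit KRW, sell forward: 1,300,000,000 × 1.04595166667 × 0.11019 = JPY 149,829,438.40.
Route B — convert at spot, deposit JPY: 1,300,000,000 × 0.11623 × 1.00658333333 = JPY 152,093,735.08.
The quoted forward undervalues KRW, so borrow KRW, convert to JPY at spot, deposit the JPY at 1.00%, and buy KRW forward at 0.11019 to cover the loan.
Profit = 152,093,735.08 − 149,829,438.40 = JPY 2,264,297.

JPY 2,264,297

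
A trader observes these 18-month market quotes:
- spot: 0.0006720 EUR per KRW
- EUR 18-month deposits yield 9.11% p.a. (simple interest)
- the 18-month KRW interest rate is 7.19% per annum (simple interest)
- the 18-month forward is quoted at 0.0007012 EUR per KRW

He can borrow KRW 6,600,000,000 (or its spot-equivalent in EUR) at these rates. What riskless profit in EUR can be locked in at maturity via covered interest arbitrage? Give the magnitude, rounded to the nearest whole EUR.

T = 18/12 years.
Keep in KRW, deliver into the forward: 6,600,000,000·1.107850·0.0007012 = EUR 5,127,041.17.
Swap to EUR now, deposit: 6,600,000,000·0.0006720·1.136650 = EUR 5,041,270.08.
The quoted forward overvalues KRW, so borrow EUR, buy KRW at spot, deposit the KRW at 7.19%, and sell the proceeds forward at 0.0007012.
The gap between the two covered legs is EUR 85,771.

EUR 85,771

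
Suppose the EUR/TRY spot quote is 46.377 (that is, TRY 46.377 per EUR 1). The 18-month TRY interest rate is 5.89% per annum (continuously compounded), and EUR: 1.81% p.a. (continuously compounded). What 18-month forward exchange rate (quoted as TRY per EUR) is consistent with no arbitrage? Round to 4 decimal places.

T = 18/12 years.
TRY accumulates by e^(0.0589×18/12) = 1.09237038.
EUR accumulates by e^(0.0181×18/12) = 1.02752192.
CIP: F = S · (grow TRY)/(grow EUR) = 46.377 × 1.09237038/1.02752192 = 49.303923 TRY per EUR.

49.3039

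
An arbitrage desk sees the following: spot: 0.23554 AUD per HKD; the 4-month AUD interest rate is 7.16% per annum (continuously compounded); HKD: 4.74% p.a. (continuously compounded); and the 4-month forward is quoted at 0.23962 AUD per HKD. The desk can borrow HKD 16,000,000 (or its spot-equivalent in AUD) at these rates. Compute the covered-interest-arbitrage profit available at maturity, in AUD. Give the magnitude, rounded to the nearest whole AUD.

AUD 35,310

T = 4/12 years.
Route A — deposit HKD, sell forward: 16,000,000 × 1.01592548 × 0.23962 = AUD 3,894,977.02.
Route B — convert at spot, deposit AUD: 16,000,000 × 0.23554 × 1.024153755 = AUD 3,859,666.81.
The quoted forward overvalues HKD, so borrow AUD, buy HKD at spot, deposit the HKD at 4.74%, and sell the proceeds forward at 0.23962.
The gap between the two covered legs is AUD 35,310.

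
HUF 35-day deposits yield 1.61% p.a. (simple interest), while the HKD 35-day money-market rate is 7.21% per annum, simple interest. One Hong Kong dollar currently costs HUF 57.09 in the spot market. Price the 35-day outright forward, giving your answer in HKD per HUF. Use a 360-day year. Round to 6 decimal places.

0.017611

T = 35/360 years.
Growth of 1 HUF over T: 1 + 0.0161×35/360 = 1.0015653.
HKD accumulates by 1 + 0.0721×35/360 = 1.0070097.
Forward (HUF per HKD) = 57.09 × 1.0015653 / 1.0070097 = 56.78134.
Quoted the other way: 1/56.78134 = 0.017611 HKD per HUF.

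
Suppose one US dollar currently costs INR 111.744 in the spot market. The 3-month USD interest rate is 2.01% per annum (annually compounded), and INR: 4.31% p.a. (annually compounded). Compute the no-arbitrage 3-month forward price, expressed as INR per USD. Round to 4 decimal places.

T = 3/12 years.
INR growth factor: (1 + 0.0431)^(3/12) = 1.010605102.
USD growth factor: (1 + 0.0201)^(3/12) = 1.004987562.
So F = 111.744 × 1.010605102 / 1.004987562 = 112.368611 (INR/USD).

112.3686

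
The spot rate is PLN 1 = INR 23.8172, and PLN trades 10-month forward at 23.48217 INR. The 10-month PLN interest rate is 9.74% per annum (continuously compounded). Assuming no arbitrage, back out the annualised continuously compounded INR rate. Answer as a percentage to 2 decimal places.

8.04%

T = 10/12 years.
By CIP, F/S equals the INR-to-PLN growth ratio: 23.48217/23.8172 = 0.9859333.
PLN growth factor: e^(0.0974×10/12) = 1.0845516.
That pins the INR growth at 1.0692955.
Take logs: ln 1.0692955 / (10/12) = 0.080400, so 8.04%.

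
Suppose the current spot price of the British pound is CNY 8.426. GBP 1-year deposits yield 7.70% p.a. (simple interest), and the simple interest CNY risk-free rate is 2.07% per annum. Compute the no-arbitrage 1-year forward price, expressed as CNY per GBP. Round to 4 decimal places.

7.9855

T = 1 year.
CNY growth factor: 1 + 0.0207×1 = 1.020700.
GBP growth factor: 1 + 0.0770×1 = 1.077000.
So F = 8.426 × 1.020700 / 1.077000 = 7.985532 (CNY/GBP).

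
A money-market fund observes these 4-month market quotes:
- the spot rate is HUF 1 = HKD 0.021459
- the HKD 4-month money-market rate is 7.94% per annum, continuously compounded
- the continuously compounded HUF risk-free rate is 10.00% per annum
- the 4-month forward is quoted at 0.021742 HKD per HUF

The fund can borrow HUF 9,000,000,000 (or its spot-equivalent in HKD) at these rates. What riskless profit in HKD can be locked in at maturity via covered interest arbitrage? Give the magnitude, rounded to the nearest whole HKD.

T = 4/12 years.
Keep in HUF, deliver into the forward: 9,000,000,000·1.03389511351·0.021742 = HKD 202,310,528.02.
Swap to HKD now, deposit: 9,000,000,000·0.021459·1.02682001936 = HKD 198,310,777.16.
The quoted forward overvalues HUF, so borrow HKD, buy HUF at spot, deposit the HUF at 10.00%, and sell the proceeds forward at 0.021742.
Profit = 202,310,528.02 − 198,310,777.16 = HKD 3,999,751.

HKD 3,999,751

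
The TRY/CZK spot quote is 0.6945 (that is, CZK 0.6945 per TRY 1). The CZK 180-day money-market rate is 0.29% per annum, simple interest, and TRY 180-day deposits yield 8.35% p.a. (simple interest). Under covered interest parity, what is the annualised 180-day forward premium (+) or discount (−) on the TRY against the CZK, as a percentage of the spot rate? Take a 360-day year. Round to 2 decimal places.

-7.74%

T = 180/360 years.
No-arbitrage forward: 0.6945 × 1.001450 / 1.041750 = 0.6676333 CZK/TRY.
(F − S)/S ÷ T = (0.6676333 − 0.6945)/0.6945/(180/360) = -0.077370 → -7.74%.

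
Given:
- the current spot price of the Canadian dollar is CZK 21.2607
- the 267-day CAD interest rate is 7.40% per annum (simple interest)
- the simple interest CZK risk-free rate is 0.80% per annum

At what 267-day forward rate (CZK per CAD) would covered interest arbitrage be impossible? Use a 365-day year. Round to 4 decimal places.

20.2870

T = 267/365 years.
CZK accumulates by 1 + 0.0080×267/365 = 1.00585205.
CAD accumulates by 1 + 0.0740×267/365 = 1.05413151.
CIP: F = S · (grow CZK)/(grow CAD) = 21.2607 × 1.00585205/1.05413151 = 20.286955 CZK per CAD.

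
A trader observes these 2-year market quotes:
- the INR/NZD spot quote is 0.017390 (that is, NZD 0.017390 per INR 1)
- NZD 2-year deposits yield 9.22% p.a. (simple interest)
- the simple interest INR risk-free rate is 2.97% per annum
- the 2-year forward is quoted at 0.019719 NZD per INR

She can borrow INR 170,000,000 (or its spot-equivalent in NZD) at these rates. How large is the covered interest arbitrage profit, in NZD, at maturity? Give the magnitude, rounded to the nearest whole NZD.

NZD 49,911

T = 2 years.
Keep in INR, deliver into the forward: 170,000,000·1.059400·0.019719 = NZD 3,551,352.46.
Swap to NZD now, deposit: 170,000,000·0.017390·1.184400 = NZD 3,501,441.72.
The quoted forward overvalues INR, so borrow NZD, buy INR at spot, deposit the INR at 2.97%, and sell the proceeds forward at 0.019719.
Profit = 3,551,352.46 − 3,501,441.72 = NZD 49,911.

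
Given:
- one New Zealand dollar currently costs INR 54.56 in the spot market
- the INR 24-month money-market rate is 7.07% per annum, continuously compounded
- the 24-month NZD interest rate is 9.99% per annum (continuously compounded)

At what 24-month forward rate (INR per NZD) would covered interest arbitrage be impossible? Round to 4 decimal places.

51.4650

T = 2 years.
INR accumulates by e^(0.0707×2) = 1.15188531.
NZD accumulates by e^(0.0999×2) = 1.2211585.
Forward (INR per NZD) = 54.56 × 1.15188531 / 1.2211585 = 51.464951.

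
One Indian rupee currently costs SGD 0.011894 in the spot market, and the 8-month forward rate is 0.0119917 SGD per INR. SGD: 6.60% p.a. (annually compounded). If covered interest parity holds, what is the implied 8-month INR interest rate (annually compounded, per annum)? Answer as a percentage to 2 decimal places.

5.30%

T = 8/12 years.
CIP gives F = S · g_SGD/g_INR, so g_SGD/g_INR = 0.0119917/0.011894 = 1.0082142.
The SGD side grows by (1 + 0.0660)^(8/12) = 1.0435297.
Hence g_INR = 1.0350278.
r = 1.0350278^(12/8) − 1 = 0.052999 → 5.30%.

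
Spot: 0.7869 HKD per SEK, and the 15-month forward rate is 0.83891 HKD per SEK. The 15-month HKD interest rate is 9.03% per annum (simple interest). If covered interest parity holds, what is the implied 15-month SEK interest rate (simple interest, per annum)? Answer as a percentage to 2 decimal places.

3.51%

T = 15/12 years.
CIP gives F = S · g_HKD/g_SEK, so g_HKD/g_SEK = 0.83891/0.7869 = 1.0660948.
The HKD side grows by 1 + 0.0903×15/12 = 1.112875.
Hence g_SEK = 1.043880.
(1.043880 − 1)/T = 0.035104, i.e. 3.51%.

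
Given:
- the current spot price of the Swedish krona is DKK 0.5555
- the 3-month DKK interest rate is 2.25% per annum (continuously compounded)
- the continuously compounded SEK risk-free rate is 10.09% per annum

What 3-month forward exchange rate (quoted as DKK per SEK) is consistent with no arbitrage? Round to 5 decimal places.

T = 3/12 years.
DKK accumulates by e^(0.0225×3/12) = 1.0056409.
SEK growth factor: e^(0.1009×3/12) = 1.0255458.
CIP: F = S · (grow DKK)/(grow SEK) = 0.5555 × 1.0056409/1.0255458 = 0.5447183 DKK per SEK.

0.54472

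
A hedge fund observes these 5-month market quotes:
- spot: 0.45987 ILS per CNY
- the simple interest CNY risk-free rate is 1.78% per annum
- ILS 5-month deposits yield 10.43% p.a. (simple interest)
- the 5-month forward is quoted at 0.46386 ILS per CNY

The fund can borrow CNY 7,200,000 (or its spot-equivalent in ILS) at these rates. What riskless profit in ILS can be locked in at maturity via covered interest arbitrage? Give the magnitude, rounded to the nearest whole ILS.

ILS 90,395

T = 5/12 years.
Keep in CNY, deliver into the forward: 7,200,000·1.007416667·0.46386 = ILS 3,364,562.13.
Swap to ILS now, deposit: 7,200,000·0.45987·1.043458333 = ILS 3,454,957.32.
The quoted forward undervalues CNY, so borrow CNY, convert to ILS at spot, deposit the ILS at 10.43%, and buy CNY forward at 0.46386 to cover the loan.
The gap between the two covered legs is ILS 90,395.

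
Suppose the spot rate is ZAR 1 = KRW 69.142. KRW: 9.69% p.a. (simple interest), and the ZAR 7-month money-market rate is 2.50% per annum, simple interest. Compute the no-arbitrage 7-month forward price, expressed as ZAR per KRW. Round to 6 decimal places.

0.013889

T = 7/12 years.
Growth of 1 KRW over T: 1 + 0.0969×7/12 = 1.056525.
ZAR growth factor: 1 + 0.0250×7/12 = 1.0145833.
Forward (KRW per ZAR) = 69.142 × 1.056525 / 1.0145833 = 72.00025.
Invert for ZAR per KRW: 1 / 72.00025 = 0.013889.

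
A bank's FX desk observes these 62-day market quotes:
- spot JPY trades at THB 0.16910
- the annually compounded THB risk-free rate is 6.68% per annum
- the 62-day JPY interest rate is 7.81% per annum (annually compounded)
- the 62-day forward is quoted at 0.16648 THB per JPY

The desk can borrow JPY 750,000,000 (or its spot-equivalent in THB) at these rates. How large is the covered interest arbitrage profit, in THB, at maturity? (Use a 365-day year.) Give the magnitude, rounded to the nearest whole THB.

T = 62/365 years.
Invest the JPY and cover forward: 750,000,000 × 1.01285567082 × 0.16648 = THB 126,465,159.06.
Convert at spot and invest in THB: 750,000,000 × 0.16910 × 1.01104448418 = THB 128,225,716.71.
The quoted forward undervalues JPY, so borrow JPY, convert to THB at spot, deposit the THB at 6.68%, and buy JPY forward at 0.16648 to cover the loan.
Profit = 128,225,716.71 − 126,465,159.06 = THB 1,760,558.

THB 1,760,558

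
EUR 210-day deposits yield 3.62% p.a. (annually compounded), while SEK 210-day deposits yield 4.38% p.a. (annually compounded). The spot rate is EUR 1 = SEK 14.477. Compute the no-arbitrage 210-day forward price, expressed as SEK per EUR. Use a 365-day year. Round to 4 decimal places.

T = 210/365 years.
Growth of 1 SEK over T: (1 + 0.0438)^(210/365) = 1.02497039.
Growth of 1 EUR over T: (1 + 0.0362)^(210/365) = 1.020670.
So F = 14.477 × 1.02497039 / 1.020670 = 14.537996 (SEK/EUR).

14.5380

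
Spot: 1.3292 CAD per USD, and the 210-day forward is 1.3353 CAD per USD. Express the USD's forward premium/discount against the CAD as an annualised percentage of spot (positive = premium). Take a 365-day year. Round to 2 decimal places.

T = 210/365 years.
(F − S)/S = (1.3353 − 1.3292)/1.3292 = 0.0045892.
Annualise by dividing by T: 0.0045892 / (210/365) = 0.007976 → 0.80%.

+0.80%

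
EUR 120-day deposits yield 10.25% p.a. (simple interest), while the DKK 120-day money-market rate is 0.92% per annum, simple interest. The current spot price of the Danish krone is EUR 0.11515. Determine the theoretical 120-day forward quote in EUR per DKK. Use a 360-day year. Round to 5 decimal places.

0.11872

T = 120/360 years.
EUR accumulates by 1 + 0.1025×120/360 = 1.0341667.
Growth of 1 DKK over T: 1 + 0.0092×120/360 = 1.0030667.
CIP: F = S · (grow EUR)/(grow DKK) = 0.11515 × 1.0341667/1.0030667 = 0.1187202 EUR per DKK.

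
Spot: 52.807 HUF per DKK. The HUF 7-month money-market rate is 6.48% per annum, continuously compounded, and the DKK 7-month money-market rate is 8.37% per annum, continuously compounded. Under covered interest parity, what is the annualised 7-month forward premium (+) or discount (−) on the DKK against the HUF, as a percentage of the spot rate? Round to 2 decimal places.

T = 7/12 years.
F = S · g_HUF/g_DKK = 52.807 × 1.0385235/1.0500366 = 52.227999.
(F − S)/S ÷ T = (52.227999 − 52.807)/52.807/(7/12) = -0.018796 → -1.88%.

-1.88%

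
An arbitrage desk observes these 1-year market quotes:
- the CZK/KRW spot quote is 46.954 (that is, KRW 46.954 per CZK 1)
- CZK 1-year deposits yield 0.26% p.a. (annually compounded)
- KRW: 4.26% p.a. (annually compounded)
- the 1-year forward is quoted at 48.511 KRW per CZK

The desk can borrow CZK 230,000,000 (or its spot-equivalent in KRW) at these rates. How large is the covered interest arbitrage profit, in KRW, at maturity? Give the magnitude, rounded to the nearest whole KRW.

T = 1 year.
Invest the CZK and cover forward: 230,000,000 × 1.002600 × 48.511 = KRW 11,186,539,578.00.
Convert at spot and invest in KRW: 230,000,000 × 46.954 × 1.042600 = KRW 11,259,475,292.00.
The quoted forward undervalues CZK, so borrow CZK, convert to KRW at spot, deposit the KRW at 4.26%, and buy CZK forward at 48.511 to cover the loan.
Arbitrage profit = |11,186,539,578.00 − 11,259,475,292.00| = KRW 72,935,714.

KRW 72,935,714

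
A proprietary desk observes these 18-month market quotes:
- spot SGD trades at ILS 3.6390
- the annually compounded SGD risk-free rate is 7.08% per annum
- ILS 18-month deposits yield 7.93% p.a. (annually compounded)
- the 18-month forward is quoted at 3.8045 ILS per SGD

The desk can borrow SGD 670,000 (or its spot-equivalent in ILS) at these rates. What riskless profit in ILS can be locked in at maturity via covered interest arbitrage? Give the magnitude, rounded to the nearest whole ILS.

T = 18/12 years.
Invest the SGD and cover forward: 670,000 × 1.108058128 × 3.8045 = ILS 2,824,456.79.
Convert at spot and invest in ILS: 670,000 × 3.6390 × 1.121277908 = ILS 2,733,821.31.
The quoted forward overvalues SGD, so borrow ILS, buy SGD at spot, deposit the SGD at 7.08%, and sell the proceeds forward at 3.8045.
The gap between the two covered legs is ILS 90,635.

ILS 90,635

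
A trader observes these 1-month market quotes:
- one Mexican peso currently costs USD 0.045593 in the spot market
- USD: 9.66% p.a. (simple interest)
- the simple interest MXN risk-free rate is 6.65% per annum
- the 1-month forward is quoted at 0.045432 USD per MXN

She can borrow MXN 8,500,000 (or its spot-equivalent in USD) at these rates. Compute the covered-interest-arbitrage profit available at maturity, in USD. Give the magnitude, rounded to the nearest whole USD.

T = 1/12 years.
Keep in MXN, deliver into the forward: 8,500,000·1.00554167·0.045432 = USD 388,312.04.
Swap to USD now, deposit: 8,500,000·0.045593·1.008050 = USD 390,660.20.
The quoted forward undervalues MXN, so borrow MXN, convert to USD at spot, deposit the USD at 9.66%, and buy MXN forward at 0.045432 to cover the loan.
Arbitrage profit = |388,312.04 − 390,660.20| = USD 2,348.

USD 2,348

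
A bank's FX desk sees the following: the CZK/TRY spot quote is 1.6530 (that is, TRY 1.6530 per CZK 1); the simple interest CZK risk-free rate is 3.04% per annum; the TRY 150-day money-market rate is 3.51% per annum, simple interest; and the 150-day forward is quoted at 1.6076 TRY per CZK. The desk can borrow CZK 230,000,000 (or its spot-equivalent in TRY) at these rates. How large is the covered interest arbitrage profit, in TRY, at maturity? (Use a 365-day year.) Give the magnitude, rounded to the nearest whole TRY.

T = 150/365 years.
Keep in CZK, deliver into the forward: 230,000,000·1.01249315068·1.6076 = TRY 374,367,317.48.
Swap to TRY now, deposit: 230,000,000·1.6530·1.01442465753 = TRY 385,674,110.55.
The quoted forward undervalues CZK, so borrow CZK, convert to TRY at spot, deposit the TRY at 3.51%, and buy CZK forward at 1.6076 to cover the loan.
Arbitrage profit = |374,367,317.48 − 385,674,110.55| = TRY 11,306,793.

TRY 11,306,793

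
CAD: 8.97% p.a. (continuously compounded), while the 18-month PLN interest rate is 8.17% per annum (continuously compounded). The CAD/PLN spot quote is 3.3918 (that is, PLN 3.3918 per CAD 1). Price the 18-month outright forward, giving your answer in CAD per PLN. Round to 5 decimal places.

0.29839

T = 18/12 years.
PLN growth factor: e^(0.0817×18/12) = 1.1303756.
CAD growth factor: e^(0.0897×18/12) = 1.1440219.
So F = 3.3918 × 1.1303756 / 1.1440219 = 3.351341 (PLN/CAD).
Invert for CAD per PLN: 1 / 3.351341 = 0.29839.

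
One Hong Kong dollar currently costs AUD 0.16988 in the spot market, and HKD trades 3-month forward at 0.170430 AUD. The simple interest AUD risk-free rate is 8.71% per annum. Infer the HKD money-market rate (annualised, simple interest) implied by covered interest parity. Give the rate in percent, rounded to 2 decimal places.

7.39%

T = 3/12 years.
CIP gives F = S · g_AUD/g_HKD, so g_AUD/g_HKD = 0.17043/0.16988 = 1.0032376.
AUD growth factor: 1 + 0.0871×3/12 = 1.021775.
Hence g_HKD = 1.0184776.
r = (1.0184776 − 1)/(3/12) = 0.073910 → 7.39%.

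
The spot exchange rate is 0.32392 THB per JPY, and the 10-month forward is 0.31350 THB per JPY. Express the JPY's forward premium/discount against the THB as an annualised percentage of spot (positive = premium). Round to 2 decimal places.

T = 10/12 years.
JPY trades forward at -3.21684% vs spot over the period.
Per annum: -0.0321684 / (10/12) = -0.038602 = -3.86%.

-3.86%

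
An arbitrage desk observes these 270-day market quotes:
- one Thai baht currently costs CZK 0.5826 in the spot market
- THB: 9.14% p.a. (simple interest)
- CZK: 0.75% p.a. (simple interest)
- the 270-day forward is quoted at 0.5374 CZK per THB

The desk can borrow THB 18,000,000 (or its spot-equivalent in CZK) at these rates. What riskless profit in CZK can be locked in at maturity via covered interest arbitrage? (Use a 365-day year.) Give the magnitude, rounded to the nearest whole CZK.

T = 270/365 years.
Invest the THB and cover forward: 18,000,000 × 1.0676109589 × 0.5374 = CZK 10,327,214.33.
Convert at spot and invest in CZK: 18,000,000 × 0.5826 × 1.0055479452 = CZK 10,544,980.19.
The quoted forward undervalues THB, so borrow THB, convert to CZK at spot, deposit the CZK at 0.75%, and buy THB forward at 0.5374 to cover the loan.
The gap between the two covered legs is CZK 217,766.

CZK 217,766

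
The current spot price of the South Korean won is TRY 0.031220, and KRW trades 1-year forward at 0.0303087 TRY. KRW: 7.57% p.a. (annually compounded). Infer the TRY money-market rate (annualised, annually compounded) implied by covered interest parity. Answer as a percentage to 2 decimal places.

4.43%

T = 1 year.
CIP gives F = S · g_TRY/g_KRW, so g_TRY/g_KRW = 0.0303087/0.03122 = 0.9708104.
KRW growth factor: (1 + 0.0757)^1 = 1.075700.
That pins the TRY growth at 1.0443007.
Annualise: 1.0443007^(1/1) − 1 = 0.044301 = 4.43%.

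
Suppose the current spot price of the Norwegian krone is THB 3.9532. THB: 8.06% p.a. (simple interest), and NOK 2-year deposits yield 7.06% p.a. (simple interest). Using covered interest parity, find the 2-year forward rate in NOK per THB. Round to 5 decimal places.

T = 2 years.
Growth of 1 THB over T: 1 + 0.0806×2 = 1.161200.
Growth of 1 NOK over T: 1 + 0.0706×2 = 1.141200.
CIP: F = S · (grow THB)/(grow NOK) = 3.9532 × 1.161200/1.141200 = 4.022481 THB per NOK.
Quoted the other way: 1/4.022481 = 0.24860 NOK per THB.

0.24860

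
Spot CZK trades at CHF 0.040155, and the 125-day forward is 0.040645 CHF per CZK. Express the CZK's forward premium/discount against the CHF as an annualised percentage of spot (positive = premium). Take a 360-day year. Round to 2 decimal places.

T = 125/360 years.
CZK trades forward at +1.22027% vs spot over the period.
×(1/T) gives 3.51% p.a.

+3.51%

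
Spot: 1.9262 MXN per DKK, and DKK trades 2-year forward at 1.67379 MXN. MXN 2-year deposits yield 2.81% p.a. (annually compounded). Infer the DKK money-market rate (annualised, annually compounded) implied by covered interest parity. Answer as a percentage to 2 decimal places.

10.29%

T = 2 years.
CIP gives F = S · g_MXN/g_DKK, so g_MXN/g_DKK = 1.67379/1.9262 = 0.8689596.
The MXN side grows by (1 + 0.0281)^2 = 1.0569896.
Hence g_DKK = 1.2163852.
Annualise: 1.2163852^(1/2) − 1 = 0.102899 = 10.29%.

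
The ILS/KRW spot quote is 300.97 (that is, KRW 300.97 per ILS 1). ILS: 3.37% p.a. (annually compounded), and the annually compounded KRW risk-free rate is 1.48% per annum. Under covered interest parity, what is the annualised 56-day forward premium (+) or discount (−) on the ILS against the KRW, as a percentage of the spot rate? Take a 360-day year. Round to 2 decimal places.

T = 56/360 years.
CIP forward (KRW per ILS) = 300.97 × 1.002288/1.0051691 = 300.10733.
Annualised premium = (F − S)/S × (1/T) = (300.10733 − 300.97)/300.97 ÷ (56/360) = -1.84%.

-1.84%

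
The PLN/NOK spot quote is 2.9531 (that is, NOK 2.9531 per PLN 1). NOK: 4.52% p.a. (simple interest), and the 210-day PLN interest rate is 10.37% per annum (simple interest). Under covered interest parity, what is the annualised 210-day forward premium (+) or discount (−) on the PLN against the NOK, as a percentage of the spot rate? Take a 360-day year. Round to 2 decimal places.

-5.52%

T = 210/360 years.
No-arbitrage forward: 2.9531 × 1.0263667 / 1.0604917 = 2.8580738 NOK/PLN.
Annualised premium = (F − S)/S × (1/T) = (2.8580738 − 2.9531)/2.9531 ÷ (210/360) = -5.52%.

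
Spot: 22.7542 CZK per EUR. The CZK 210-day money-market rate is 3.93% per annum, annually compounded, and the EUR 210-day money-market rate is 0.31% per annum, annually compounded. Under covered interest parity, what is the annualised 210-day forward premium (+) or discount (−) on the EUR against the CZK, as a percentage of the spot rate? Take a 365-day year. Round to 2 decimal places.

T = 210/365 years.
No-arbitrage forward: 22.7542 × 1.0224257 / 1.0017824 = 23.2230860 CZK/EUR.
(F − S)/S ÷ T = (23.2230860 − 22.7542)/22.7542/(210/365) = 0.035816 → 3.58%.

+3.58%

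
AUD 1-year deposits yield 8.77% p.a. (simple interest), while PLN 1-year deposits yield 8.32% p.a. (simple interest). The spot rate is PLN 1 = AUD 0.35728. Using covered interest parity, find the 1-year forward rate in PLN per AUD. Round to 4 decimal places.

2.7873

T = 1 year.
Growth of 1 AUD over T: 1 + 0.0877×1 = 1.087700.
Growth of 1 PLN over T: 1 + 0.0832×1 = 1.083200.
So F = 0.35728 × 1.087700 / 1.083200 = 0.3587643 (AUD/PLN).
Quoted the other way: 1/0.3587643 = 2.7873 PLN per AUD.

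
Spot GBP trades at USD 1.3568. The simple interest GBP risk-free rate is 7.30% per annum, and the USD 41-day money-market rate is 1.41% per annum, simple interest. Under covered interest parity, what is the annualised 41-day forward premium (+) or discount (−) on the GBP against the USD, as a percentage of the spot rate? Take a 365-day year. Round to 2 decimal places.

-5.84%

T = 41/365 years.
CIP forward (USD per GBP) = 1.3568 × 1.0015838/1.008200 = 1.3478962.
Annualised premium = (F − S)/S × (1/T) = (1.3478962 − 1.3568)/1.3568 ÷ (41/365) = -5.84%.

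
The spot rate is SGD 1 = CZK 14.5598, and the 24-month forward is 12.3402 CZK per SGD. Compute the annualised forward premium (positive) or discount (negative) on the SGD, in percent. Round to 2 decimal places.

-7.62%

T = 2 years.
Period premium: (12.3402 − 14.5598)/14.5598 = -0.1524471.
Annualise by dividing by T: -0.1524471 / 2 = -0.076224 → -7.62%.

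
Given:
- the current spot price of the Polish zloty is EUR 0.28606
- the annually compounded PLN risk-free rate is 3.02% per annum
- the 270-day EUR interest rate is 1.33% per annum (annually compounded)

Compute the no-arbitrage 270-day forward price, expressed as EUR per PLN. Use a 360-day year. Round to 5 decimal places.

T = 270/360 years.
Growth of 1 EUR over T: (1 + 0.0133)^(270/360) = 1.0099585.
PLN accumulates by (1 + 0.0302)^(270/360) = 1.0225656.
So F = 0.28606 × 1.0099585 / 1.0225656 = 0.2825332 (EUR/PLN).

0.28253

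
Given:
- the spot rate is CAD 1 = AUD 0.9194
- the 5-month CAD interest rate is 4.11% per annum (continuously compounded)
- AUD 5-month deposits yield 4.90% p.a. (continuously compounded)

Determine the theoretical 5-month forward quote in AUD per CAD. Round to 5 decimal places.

T = 5/12 years.
AUD accumulates by e^(0.0490×5/12) = 1.0206265.
Growth of 1 CAD over T: e^(0.0411×5/12) = 1.0172725.
So F = 0.9194 × 1.0206265 / 1.0172725 = 0.9224313 (AUD/CAD).

0.92243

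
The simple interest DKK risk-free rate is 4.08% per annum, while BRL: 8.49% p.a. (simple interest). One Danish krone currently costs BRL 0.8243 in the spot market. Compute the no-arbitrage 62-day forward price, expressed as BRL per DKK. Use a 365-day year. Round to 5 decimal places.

0.83043

T = 62/365 years.
BRL growth factor: 1 + 0.0849×62/365 = 1.0144214.
DKK accumulates by 1 + 0.0408×62/365 = 1.0069304.
Forward (BRL per DKK) = 0.8243 × 1.0144214 / 1.0069304 = 0.8304323.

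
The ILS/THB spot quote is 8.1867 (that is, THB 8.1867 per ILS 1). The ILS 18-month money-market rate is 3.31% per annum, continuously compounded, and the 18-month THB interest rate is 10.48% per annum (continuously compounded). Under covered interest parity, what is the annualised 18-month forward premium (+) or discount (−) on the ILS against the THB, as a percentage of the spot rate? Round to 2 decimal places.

T = 18/12 years.
CIP forward (THB per ILS) = 8.1867 × 1.1702296/1.0509032 = 9.1162713.
(F − S)/S ÷ T = (9.1162713 − 8.1867)/8.1867/(18/12) = 0.075698 → 7.57%.

+7.57%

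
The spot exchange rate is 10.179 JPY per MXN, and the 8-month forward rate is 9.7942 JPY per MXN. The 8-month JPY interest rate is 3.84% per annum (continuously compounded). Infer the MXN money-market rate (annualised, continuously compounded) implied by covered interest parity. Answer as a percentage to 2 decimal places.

T = 8/12 years.
CIP gives F = S · g_JPY/g_MXN, so g_JPY/g_MXN = 9.7942/10.179 = 0.9621967.
The JPY side grows by e^(0.0384×8/12) = 1.0259305.
Hence g_MXN = 1.0662378.
r = ln(1.0662378)/(8/12) = 0.096205 → 9.62%.

9.62%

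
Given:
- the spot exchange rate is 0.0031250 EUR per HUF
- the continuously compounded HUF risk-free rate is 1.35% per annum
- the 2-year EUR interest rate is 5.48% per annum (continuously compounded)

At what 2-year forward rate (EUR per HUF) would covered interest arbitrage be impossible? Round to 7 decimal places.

T = 2 years.
EUR accumulates by e^(0.0548×2) = 1.1158316.
HUF growth factor: e^(0.0135×2) = 1.0273678.
Forward (EUR per HUF) = 0.003125 × 1.1158316 / 1.0273678 = 0.003394085.

0.0033941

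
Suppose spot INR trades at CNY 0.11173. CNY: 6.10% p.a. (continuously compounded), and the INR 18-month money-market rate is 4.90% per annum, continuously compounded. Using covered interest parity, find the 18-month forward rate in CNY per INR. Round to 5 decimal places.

T = 18/12 years.
CNY growth factor: e^(0.0610×18/12) = 1.0958168.
INR accumulates by e^(0.0490×18/12) = 1.0762685.
CIP: F = S · (grow CNY)/(grow INR) = 0.11173 × 1.0958168/1.0762685 = 0.1137594 CNY per INR.

0.11376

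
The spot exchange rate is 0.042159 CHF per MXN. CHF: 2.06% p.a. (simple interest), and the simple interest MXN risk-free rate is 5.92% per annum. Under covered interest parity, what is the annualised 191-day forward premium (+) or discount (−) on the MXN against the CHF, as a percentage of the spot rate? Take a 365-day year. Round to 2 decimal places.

-3.74%

T = 191/365 years.
F = S · g_CHF/g_MXN = 0.042159 × 1.0107797/1.0309786 = 0.041333022.
Annualised premium = (F − S)/S × (1/T) = (0.041333022 − 0.042159)/0.042159 ÷ (191/365) = -3.74%.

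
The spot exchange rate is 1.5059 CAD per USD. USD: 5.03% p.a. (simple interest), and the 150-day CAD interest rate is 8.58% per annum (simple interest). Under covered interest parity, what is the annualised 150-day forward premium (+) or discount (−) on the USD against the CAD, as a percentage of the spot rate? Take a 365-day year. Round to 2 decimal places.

T = 150/365 years.
No-arbitrage forward: 1.5059 × 1.0352603 / 1.0206712 = 1.5274248 CAD/USD.
Annualised premium = (F − S)/S × (1/T) = (1.5274248 − 1.5059)/1.5059 ÷ (150/365) = 3.48%.

+3.48%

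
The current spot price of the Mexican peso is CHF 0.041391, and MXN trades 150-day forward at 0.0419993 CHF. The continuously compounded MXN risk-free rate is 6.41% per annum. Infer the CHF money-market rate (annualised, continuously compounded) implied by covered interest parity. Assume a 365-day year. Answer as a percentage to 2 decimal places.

T = 150/365 years.
CIP gives F = S · g_CHF/g_MXN, so g_CHF/g_MXN = 0.0419993/0.041391 = 1.0146964.
MXN growth factor: e^(0.0641×150/365) = 1.0266925.
Hence g_CHF = 1.0417812.
Take logs: ln 1.0417812 / (150/365) = 0.099601, so 9.96%.

9.96%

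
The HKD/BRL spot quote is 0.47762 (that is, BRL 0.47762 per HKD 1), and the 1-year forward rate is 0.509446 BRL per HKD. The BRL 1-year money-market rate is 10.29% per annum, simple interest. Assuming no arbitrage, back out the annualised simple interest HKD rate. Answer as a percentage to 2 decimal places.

3.40%

T = 1 year.
CIP gives F = S · g_BRL/g_HKD, so g_BRL/g_HKD = 0.509446/0.47762 = 1.0666346.
BRL growth factor: 1 + 0.1029×1 = 1.102900.
So the HKD growth factor = 1.0339998.
(1.0339998 − 1)/T = 0.034000, i.e. 3.40%.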